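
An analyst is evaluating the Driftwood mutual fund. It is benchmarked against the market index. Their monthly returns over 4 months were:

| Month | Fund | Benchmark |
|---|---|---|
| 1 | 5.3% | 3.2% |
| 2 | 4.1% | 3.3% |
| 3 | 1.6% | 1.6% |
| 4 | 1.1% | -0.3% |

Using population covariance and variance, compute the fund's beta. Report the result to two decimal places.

1.06

r̄p = 3.0250%,  r̄m = 1.9500%
Cov = Σ(rp − r̄p)(rm − r̄m) / 4 = 2.2813
Var(rm) = Σ(rm − r̄m)² / 4 = 2.1425
β = Cov / Var = 2.2813 / 2.1425 = 1.0648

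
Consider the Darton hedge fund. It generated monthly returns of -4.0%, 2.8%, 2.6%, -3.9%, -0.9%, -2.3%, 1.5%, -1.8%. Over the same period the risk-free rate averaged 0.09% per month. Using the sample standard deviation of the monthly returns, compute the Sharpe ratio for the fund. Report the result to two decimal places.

r̄ = (-4 + 2.8 + 2.6 − 3.9 − 0.9 − 2.3 + 1.5 − 1.8) / 8 = -6.00 / 8 = -0.7500%
Σ(r − r̄)² = (-4 − (-0.7500))² + (2.8 − (-0.7500))² + (2.6 − (-0.7500))² + … = 52.9000
σ = √[52.9000 / 7] = 2.7490%
Sharpe = (r̄ − rf) / σ = (-0.7500 − 0.09) / 2.7490 = -0.8400 / 2.7490 = -0.3056

-0.31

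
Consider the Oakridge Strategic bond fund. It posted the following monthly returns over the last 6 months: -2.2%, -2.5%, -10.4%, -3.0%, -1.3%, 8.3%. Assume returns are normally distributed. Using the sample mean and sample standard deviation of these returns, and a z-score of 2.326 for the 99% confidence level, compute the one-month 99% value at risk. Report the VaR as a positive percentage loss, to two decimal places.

r̄ = (-2.2 − 2.5 − 10.4 − 3 − 1.3 + 8.3) / 6 = -1.8500%
Sample std dev = √[178.2950 / 5] = 5.9715%
VaR = −(r̄ − z·σ) = −(-1.8500 − 2.326 × 5.9715) = −(-15.7397) = 15.7397%

15.74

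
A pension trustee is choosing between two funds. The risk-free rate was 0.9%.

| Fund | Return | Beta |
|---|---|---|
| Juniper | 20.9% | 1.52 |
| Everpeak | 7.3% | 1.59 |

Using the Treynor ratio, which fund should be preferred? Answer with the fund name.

Juniper

Juniper: Treynor = (20.9% − 0.9%) / 1.52 = 13.158
Everpeak: Treynor = (7.3% − 0.9%) / 1.59 = 4.025
Highest: Juniper (13.158).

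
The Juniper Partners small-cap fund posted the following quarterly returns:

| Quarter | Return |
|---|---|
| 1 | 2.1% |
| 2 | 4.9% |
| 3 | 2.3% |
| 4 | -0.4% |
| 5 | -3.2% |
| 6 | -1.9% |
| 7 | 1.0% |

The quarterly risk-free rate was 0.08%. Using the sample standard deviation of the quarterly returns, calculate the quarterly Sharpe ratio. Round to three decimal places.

0.220

r̄ = (2.1 + 4.9 + 2.3 − 0.4 − 3.2 − 1.9 + 1) / 7 = 0.6857%
Sample σ = √[Σ(r − r̄)² / 6] = √[45.4286 / 6] = √7.5714 = 2.7516%
Sharpe = (r̄ − rf) / σ = (0.6857 − 0.08) / 2.7516 = 0.6057 / 2.7516 = 0.2201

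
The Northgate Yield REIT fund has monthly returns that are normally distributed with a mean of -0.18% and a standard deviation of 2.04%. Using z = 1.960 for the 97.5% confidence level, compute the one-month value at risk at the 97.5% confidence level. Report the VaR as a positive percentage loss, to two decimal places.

VaR (as % loss) = −(μ − z·σ) = −(-0.18% − 1.960 × 2.04%) = −(-4.1784%) = 4.1784%

4.18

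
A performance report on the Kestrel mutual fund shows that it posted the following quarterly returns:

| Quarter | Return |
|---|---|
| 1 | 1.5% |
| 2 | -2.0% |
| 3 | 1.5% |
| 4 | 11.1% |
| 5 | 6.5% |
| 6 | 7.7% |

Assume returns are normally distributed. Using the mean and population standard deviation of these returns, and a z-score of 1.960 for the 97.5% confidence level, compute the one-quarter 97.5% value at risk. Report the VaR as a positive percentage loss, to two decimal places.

4.31

r̄ = (1.5 − 2 + 1.5 + 11.1 + 6.5 + 7.7) / 6 = 4.3833%
Population σ = √[Σ(r − r̄)² / 6] = √[117.9683 / 6] = √19.6614 = 4.4341%
VaR = −(r̄ − z·σ) = −(4.3833 − 1.960 × 4.4341) = −(-4.3075) = 4.3075%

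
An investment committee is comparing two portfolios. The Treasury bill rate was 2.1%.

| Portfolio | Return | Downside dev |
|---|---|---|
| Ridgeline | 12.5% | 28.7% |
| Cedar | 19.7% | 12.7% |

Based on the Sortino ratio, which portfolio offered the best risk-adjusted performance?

Cedar

Ridgeline: Sortino ratio = (12.5% − 2.1%) / 28.7% = 0.362
Cedar: Sortino ratio = (19.7% − 2.1%) / 12.7% = 1.386
Highest: Cedar (1.386).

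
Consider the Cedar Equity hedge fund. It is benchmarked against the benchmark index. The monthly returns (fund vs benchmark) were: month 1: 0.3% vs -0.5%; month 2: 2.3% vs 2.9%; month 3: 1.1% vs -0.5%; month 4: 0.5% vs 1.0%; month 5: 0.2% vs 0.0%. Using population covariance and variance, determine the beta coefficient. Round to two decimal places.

r̄p = 0.8800%,  r̄m = 0.5800%
Cov = Σ(rp − r̄p)(rm − r̄m) / 5 = 0.7836
Var(rm) = Σ(rm − r̄m)² / 5 = 1.6456
β = Cov / Var = 0.7836 / 1.6456 = 0.4762

0.48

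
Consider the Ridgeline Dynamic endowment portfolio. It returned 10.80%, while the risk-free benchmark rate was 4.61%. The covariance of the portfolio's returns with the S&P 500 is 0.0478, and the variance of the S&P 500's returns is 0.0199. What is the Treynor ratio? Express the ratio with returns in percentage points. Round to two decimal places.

β = Cov / Var = 0.0478 / 0.0199 = 2.4020
Treynor = (Rp − Rf) / β = (10.80% − 4.61%) / 2.4020 = 6.19 / 2.4020 = 2.5770

2.58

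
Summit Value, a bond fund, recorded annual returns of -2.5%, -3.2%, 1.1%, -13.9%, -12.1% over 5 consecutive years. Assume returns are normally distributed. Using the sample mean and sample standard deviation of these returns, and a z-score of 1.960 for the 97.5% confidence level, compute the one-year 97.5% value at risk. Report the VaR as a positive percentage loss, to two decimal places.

18.90

Mean return r̄ = -30.60 / 5 = -6.1200%
Sample σ = √[Σ(r − r̄)² / 4] = √[170.0480 / 4] = √42.5120 = 6.5201%
VaR = −(r̄ − z·σ) = −(-6.1200 − 1.960 × 6.5201) = −(-18.8994) = 18.8994%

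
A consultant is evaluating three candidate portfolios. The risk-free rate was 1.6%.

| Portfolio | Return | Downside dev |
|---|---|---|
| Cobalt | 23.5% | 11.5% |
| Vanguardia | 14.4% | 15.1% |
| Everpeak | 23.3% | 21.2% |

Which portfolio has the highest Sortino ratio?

Cobalt

Cobalt: Sortino ratio = (23.5% − 1.6%) / 11.5% = 1.904
Vanguardia: Sortino ratio = (14.4% − 1.6%) / 15.1% = 0.848
Everpeak: Sortino ratio = (23.3% − 1.6%) / 21.2% = 1.024
Highest: Cobalt (1.904).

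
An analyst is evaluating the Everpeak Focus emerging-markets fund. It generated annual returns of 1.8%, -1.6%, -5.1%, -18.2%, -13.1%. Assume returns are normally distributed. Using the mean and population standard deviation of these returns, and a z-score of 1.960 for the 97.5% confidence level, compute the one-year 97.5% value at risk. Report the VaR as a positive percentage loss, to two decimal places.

Mean return μ = -36.20 / 5 = -7.2400%
Σ(r − μ)² = (1.8 − (-7.2400))² + (-1.6 − (-7.2400))² + … = 272.5720
population σ = √(272.5720 / 5) = √54.5144 = 7.3834%
VaR = −(μ − z·σ) = −(-7.2400 − 1.960 × 7.3834) = −(-21.7115) = 21.7115%

21.71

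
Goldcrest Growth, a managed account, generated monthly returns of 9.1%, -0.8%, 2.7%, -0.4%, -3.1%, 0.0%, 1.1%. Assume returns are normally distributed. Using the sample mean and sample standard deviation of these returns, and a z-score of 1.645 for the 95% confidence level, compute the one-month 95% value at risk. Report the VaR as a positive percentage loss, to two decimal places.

5.18

Mean return r̄ = 8.60 / 7 = 1.2286%
Σ(r − r̄)² = (9.1 − 1.2286)² + (-0.8 − 1.2286)² + (2.7 − 1.2286)² + … = 91.1543
sample σ = √(91.1543 / 6) = √15.1924 = 3.8977%
VaR = −(r̄ − z·σ) = −(1.2286 − 1.645 × 3.8977) = −(-5.1831) = 5.1831%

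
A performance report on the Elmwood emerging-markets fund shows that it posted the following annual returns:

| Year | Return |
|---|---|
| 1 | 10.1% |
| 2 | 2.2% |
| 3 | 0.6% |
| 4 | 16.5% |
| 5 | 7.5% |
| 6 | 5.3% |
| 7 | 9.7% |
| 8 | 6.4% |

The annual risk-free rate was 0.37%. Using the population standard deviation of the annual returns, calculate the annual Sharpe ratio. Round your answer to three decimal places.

1.483

μ = (10.1 + 2.2 + 0.6 + 16.5 + 7.5 + 5.3 + 9.7 + 6.4) / 8 = 7.2875%
Σ(r − μ)² = (10.1 − 7.2875)² + (2.2 − 7.2875)² + (0.6 − 7.2875)² + … = 173.9888
σ = √[173.9888 / 8] = 4.6635%
Sharpe = (μ − rf) / σ = (7.2875 − 0.37) / 4.6635 = 6.9175 / 4.6635 = 1.4833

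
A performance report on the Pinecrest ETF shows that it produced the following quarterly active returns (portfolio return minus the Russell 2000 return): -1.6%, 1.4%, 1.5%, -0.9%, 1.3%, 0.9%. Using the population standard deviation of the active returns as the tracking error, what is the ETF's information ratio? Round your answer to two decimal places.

Mean return r̄ = 2.60 / 6 = 0.4333%
Σ(r − r̄)² = (-1.6 − 0.4333)² + (1.4 − 0.4333)² + … = 8.9533
σ = √[8.9533 / 6] = 1.2216%
IR = r̄ / tracking error = 0.4333 / 1.2216 = 0.3547

0.35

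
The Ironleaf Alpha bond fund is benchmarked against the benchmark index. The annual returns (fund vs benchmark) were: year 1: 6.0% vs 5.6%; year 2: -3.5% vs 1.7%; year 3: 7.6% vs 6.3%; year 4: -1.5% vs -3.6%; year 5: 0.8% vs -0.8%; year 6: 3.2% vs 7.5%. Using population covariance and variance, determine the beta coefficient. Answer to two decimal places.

0.71

r̄p = 2.1000%,  r̄m = 2.7833%
Cov = Σ(rp − r̄p)(rm − r̄m) / 6 = 11.5367
Var(rm) = Σ(rm − r̄m)² / 6 = 16.2181
β = Cov / Var = 11.5367 / 16.2181 = 0.7113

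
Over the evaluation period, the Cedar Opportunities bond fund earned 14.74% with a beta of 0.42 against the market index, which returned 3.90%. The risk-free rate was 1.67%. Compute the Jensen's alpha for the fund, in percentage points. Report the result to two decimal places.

CAPM expected return = Rf + β(Rm − Rf) = 1.67% + 0.42 × (3.90% − 1.67%) = 1.67 + 0.42 × 2.23 = 2.6066%
Jensen's α = Rp − E[R] = 14.74% − 2.6066% = 12.1334

12.13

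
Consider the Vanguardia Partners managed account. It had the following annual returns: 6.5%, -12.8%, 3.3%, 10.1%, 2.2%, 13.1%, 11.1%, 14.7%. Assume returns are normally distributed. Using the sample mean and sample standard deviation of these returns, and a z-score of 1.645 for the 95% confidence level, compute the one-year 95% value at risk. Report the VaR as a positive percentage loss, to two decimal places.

Mean return r̄ = 48.20 / 8 = 6.0250%
Σ(r − r̄)² = (6.5 − 6.0250)² + (-12.8 − 6.0250)² + … = 544.3350
σ = √[544.3350 / 7] = 8.8183%
VaR = −(r̄ − z·σ) = −(6.0250 − 1.645 × 8.8183) = −(-8.4811) = 8.4811%

8.48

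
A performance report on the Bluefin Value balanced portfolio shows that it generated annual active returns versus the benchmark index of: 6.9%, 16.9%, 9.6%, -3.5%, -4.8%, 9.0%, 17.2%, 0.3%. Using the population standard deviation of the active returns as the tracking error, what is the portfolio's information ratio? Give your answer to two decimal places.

r̄ = (6.9 + 16.9 + 9.6 − 3.5 − 4.8 + 9 + 17.2 + 0.3) / 8 = 51.60 / 8 = 6.4500%
Σ(r − r̄)² = (6.9 − 6.4500)² + (16.9 − 6.4500)² + (9.6 − 6.4500)² + … = 504.7800
population σ = √(504.7800 / 8) = √63.0975 = 7.9434%
IR = r̄ / tracking error = 6.4500 / 7.9434 = 0.8120

0.81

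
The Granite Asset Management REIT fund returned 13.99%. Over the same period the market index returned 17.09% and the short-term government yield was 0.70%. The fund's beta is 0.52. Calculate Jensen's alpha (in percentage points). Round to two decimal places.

4.77

CAPM expected return = Rf + β(Rm − Rf) = 0.70% + 0.52 × (17.09% − 0.70%) = 0.7 + 0.52 × 16.39 = 9.2228%
Jensen's α = Rp − E[R] = 13.99% − 9.2228% = 4.7672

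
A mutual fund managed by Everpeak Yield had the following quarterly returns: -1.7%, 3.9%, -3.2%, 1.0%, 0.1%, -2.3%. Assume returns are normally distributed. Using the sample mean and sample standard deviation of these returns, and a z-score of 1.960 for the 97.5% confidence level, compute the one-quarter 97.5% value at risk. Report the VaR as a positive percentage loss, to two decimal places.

5.47

Mean return μ = -2.20 / 6 = -0.3667%
Sample σ = √[Σ(r − μ)² / 5] = √[33.8333 / 5] = √6.7667 = 2.6013%
VaR = −(μ − z·σ) = −(-0.3667 − 1.960 × 2.6013) = −(-5.4652) = 5.4652%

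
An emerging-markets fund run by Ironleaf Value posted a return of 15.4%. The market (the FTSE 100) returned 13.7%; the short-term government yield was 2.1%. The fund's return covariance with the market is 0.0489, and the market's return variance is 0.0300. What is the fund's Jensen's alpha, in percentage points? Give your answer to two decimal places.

-5.61

β = Cov / Var = 0.0489 / 0.0300 = 1.6300
E[R] = Rf + β(Rm − Rf) = 2.1% + 1.6300 × (13.7% − 2.1%) = 21.0080%
α = Rp − E[R] = 15.4% − 21.0080% = -5.6080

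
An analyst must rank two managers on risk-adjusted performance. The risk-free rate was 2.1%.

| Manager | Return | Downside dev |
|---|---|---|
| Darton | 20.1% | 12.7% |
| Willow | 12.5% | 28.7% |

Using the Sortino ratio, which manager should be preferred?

Darton: Sortino ratio = (20.1% − 2.1%) / 12.7% = 1.417
Willow: Sortino ratio = (12.5% − 2.1%) / 28.7% = 0.362
Highest: Darton (1.417).

Darton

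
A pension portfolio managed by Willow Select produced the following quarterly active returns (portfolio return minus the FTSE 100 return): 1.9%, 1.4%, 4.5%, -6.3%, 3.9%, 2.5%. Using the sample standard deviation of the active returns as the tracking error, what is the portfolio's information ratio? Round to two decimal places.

Mean return r̄ = 7.90 / 6 = 1.3167%
Σ(r − r̄)² = 76.5683; sample σ = √(76.5683/5) = 3.9133%
IR = r̄ / tracking error = 1.3167 / 3.9133 = 0.3365

0.34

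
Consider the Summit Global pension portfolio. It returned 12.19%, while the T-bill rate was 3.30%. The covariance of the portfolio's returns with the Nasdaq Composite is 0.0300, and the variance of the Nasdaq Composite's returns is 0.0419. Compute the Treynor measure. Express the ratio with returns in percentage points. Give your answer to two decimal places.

β = Cov / Var = 0.0300 / 0.0419 = 0.7160
Treynor = (Rp − Rf) / β = (12.19% − 3.30%) / 0.7160 = 8.89 / 0.7160 = 12.4162

12.42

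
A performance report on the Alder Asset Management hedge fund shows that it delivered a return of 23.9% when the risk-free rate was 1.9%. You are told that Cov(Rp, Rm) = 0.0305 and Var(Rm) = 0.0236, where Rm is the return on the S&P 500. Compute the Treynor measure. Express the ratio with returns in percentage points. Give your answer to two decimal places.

β = Cov / Var = 0.0305 / 0.0236 = 1.2924
Treynor = (Rp − Rf) / β = (23.9% − 1.9%) / 1.2924 = 22.00 / 1.2924 = 17.0226

17.02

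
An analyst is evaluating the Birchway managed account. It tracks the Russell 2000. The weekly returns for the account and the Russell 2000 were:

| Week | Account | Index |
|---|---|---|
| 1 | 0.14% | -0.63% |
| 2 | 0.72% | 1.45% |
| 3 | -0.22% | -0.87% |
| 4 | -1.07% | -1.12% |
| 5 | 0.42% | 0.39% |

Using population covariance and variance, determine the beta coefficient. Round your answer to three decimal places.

r̄p = -0.0020%,  r̄m = -0.1560%
Cov = Σ(rp − r̄p)(rm − r̄m) / 5 = 0.5016
Var(rm) = Σ(rm − r̄m)² / 5 = 0.9082
β = Cov / Var = 0.5016 / 0.9082 = 0.5523

0.552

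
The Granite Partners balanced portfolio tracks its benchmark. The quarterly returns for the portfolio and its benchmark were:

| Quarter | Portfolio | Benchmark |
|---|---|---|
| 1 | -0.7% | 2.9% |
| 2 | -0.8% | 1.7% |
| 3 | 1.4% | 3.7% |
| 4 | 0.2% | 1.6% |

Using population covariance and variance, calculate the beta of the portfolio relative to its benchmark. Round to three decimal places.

r̄p = 0.0250%,  r̄m = 2.4750%
Cov = Σ(rp − r̄p)(rm − r̄m) / 4 = 0.4656
Var(rm) = Σ(rm − r̄m)² / 4 = 0.7619
β = Cov / Var = 0.4656 / 0.7619 = 0.6111

0.611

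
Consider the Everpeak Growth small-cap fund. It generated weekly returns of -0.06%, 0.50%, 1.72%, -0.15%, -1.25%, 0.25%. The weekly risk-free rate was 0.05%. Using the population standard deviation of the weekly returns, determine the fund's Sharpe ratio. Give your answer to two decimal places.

0.13

μ = (-0.06 + 0.5 + 1.72 − 0.15 − 1.25 + 0.25) / 6 = 1.010 / 6 = 0.1683%
Population std dev = √[4.6895 / 6] = 0.8841%
Sharpe = (μ − rf) / σ = (0.1683 − 0.05) / 0.8841 = 0.1183 / 0.8841 = 0.1338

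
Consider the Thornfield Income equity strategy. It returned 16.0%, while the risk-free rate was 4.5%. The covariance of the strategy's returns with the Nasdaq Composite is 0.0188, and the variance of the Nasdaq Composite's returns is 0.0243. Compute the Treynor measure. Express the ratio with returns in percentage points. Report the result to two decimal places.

14.86

β = Cov / Var = 0.0188 / 0.0243 = 0.7737
Treynor = (Rp − Rf) / β = (16.0% − 4.5%) / 0.7737 = 11.50 / 0.7737 = 14.8636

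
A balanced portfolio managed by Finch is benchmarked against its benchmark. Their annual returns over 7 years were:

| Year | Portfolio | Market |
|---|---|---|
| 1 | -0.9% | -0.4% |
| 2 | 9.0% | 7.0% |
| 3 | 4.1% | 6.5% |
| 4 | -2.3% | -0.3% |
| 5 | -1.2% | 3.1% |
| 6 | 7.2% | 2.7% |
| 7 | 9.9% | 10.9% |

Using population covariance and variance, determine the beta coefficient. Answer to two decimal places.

1.03

r̄p = 3.6857%,  r̄m = 4.2143%
Cov = Σ(rp − r̄p)(rm − r̄m) / 7 = 15.0859
Var(rm) = Σ(rm − r̄m)² / 7 = 14.6984
β = Cov / Var = 15.0859 / 14.6984 = 1.0264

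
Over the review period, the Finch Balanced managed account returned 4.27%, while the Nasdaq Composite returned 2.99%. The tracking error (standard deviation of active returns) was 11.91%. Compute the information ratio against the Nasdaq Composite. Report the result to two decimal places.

0.11

IR = (Rp − Rb) / TE = (4.27% − 2.99%) / 11.91% = 1.28% / 11.91% = 0.1075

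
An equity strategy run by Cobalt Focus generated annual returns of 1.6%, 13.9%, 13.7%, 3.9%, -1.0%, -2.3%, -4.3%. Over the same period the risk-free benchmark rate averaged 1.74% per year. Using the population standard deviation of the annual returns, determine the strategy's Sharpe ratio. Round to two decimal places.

0.28

μ = (1.6 + 13.9 + 13.7 + 3.9 − 1 − 2.3 − 4.3) / 7 = 3.6429%
Population std dev = √[330.5571 / 7] = 6.8719%
Sharpe = (μ − rf) / σ = (3.6429 − 1.74) / 6.8719 = 1.9029 / 6.8719 = 0.2769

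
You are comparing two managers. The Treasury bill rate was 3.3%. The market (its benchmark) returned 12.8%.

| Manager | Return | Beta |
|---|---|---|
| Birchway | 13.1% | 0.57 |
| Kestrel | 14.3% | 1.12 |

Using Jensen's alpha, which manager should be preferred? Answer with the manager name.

Birchway: α = 13.1% − [3.3% + 0.57 × (12.8% − 3.3%)] = 4.385
Kestrel: α = 14.3% − [3.3% + 1.12 × (12.8% − 3.3%)] = 0.360
Highest: Birchway (4.385).

Birchway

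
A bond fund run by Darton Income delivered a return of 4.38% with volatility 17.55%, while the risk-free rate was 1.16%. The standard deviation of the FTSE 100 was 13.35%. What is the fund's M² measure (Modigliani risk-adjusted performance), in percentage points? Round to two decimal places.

3.61

Sharpe = (Rp − Rf) / σp = (4.38% − 1.16%) / 17.55% = 0.1835
M² = Rf + Sharpe × σm = 1.16% + 0.1835 × 13.35% = 3.6097%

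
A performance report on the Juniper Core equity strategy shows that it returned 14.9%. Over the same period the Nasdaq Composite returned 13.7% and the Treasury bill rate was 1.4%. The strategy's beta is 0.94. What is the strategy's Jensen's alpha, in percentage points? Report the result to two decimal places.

CAPM expected return = Rf + β(Rm − Rf) = 1.4% + 0.94 × (13.7% − 1.4%) = 1.4 + 0.94 × 12.30 = 12.9620%
Jensen's α = Rp − E[R] = 14.9% − 12.9620% = 1.9380

1.94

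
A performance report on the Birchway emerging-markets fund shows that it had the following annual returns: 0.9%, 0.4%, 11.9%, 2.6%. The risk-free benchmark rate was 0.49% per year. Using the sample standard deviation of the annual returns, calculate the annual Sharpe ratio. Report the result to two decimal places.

r̄ = (0.9 + 0.4 + 11.9 + 2.6) / 4 = 15.80 / 4 = 3.9500%
Σ(r − r̄)² = (0.9 − 3.9500)² + (0.4 − 3.9500)² + (11.9 − 3.9500)² + … = 86.9300
sample σ = √(86.9300 / 3) = √28.9767 = 5.3830%
Sharpe = (r̄ − rf) / σ = (3.9500 − 0.49) / 5.3830 = 3.4600 / 5.3830 = 0.6428

0.64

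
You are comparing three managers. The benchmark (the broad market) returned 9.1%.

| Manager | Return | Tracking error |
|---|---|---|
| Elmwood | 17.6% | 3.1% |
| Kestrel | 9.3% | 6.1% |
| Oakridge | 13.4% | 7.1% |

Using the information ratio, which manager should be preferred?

Elmwood: IR = (17.6% − 9.1%) / 3.1% = 2.742
Kestrel: IR = (9.3% − 9.1%) / 6.1% = 0.033
Oakridge: IR = (13.4% − 9.1%) / 7.1% = 0.606
Highest: Elmwood (2.742).

Elmwood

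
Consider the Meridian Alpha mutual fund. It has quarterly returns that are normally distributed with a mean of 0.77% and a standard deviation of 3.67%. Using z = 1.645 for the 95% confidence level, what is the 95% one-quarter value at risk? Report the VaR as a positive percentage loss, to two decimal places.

VaR (as % loss) = −(μ − z·σ) = −(0.77% − 1.645 × 3.67%) = −(-5.26715%) = 5.26715%

5.27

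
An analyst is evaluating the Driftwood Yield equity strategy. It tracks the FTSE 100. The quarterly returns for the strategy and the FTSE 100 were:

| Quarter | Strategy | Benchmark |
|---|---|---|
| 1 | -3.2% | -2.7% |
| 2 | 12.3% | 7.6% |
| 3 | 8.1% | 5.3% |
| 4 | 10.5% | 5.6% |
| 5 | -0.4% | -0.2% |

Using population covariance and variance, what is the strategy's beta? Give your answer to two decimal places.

1.57

r̄p = 5.4600%,  r̄m = 3.1200%
Cov = Σ(rp − r̄p)(rm − r̄m) / 5 = 23.7508
Var(rm) = Σ(rm − r̄m)² / 5 = 15.1736
β = Cov / Var = 23.7508 / 15.1736 = 1.5653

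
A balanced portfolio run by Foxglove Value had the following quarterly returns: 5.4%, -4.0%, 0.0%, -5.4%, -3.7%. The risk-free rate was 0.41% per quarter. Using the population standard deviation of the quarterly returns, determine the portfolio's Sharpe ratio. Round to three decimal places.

μ = (5.4 − 4 + 0 − 5.4 − 3.7) / 5 = -1.5400%
Population std dev = √[76.1520 / 5] = 3.9026%
Sharpe = (μ − rf) / σ = (-1.5400 − 0.41) / 3.9026 = -1.9500 / 3.9026 = -0.4997

-0.500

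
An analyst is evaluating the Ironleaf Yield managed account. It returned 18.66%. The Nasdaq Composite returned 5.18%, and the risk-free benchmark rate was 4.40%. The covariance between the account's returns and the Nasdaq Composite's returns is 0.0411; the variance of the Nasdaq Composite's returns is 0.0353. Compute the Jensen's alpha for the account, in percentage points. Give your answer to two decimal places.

13.35

β = Cov / Var = 0.0411 / 0.0353 = 1.1643
E[R] = Rf + β(Rm − Rf) = 4.40% + 1.1643 × (5.18% − 4.40%) = 5.3082%
α = Rp − E[R] = 18.66% − 5.3082% = 13.3518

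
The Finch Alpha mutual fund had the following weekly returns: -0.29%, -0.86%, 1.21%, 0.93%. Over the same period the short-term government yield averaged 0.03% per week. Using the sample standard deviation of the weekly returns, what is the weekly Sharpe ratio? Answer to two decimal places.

Mean return r̄ = 0.990 / 4 = 0.2475%
Σ(r − r̄)² = 2.9077; sample σ = √(2.9077/3) = 0.9845%
Sharpe = (r̄ − rf) / σ = (0.2475 − 0.03) / 0.9845 = 0.2175 / 0.9845 = 0.2209

0.22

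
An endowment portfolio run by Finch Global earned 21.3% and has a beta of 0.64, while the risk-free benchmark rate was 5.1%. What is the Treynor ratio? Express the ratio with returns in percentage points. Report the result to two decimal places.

25.31

Treynor = (Rp − Rf) / β = (21.3% − 5.1%) / 0.64 = 16.20 / 0.64 = 25.3125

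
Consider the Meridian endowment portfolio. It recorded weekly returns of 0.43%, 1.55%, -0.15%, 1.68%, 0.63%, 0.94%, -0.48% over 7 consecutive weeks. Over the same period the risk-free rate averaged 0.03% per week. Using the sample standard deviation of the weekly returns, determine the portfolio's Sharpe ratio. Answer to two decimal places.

Mean return r̄ = 4.600 / 7 = 0.6571%
Sample σ = √[Σ(r − r̄)² / 6] = √[3.9203 / 6] = √0.6534 = 0.8083%
Sharpe = (r̄ − rf) / σ = (0.6571 − 0.03) / 0.8083 = 0.6271 / 0.8083 = 0.7758

0.78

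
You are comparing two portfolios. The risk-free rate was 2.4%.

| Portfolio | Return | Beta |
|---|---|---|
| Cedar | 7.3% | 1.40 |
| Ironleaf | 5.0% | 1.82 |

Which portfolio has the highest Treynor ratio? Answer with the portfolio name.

Cedar: Treynor = (7.3% − 2.4%) / 1.40 = 3.500
Ironleaf: Treynor = (5.0% − 2.4%) / 1.82 = 1.429
Highest: Cedar (3.500).

Cedar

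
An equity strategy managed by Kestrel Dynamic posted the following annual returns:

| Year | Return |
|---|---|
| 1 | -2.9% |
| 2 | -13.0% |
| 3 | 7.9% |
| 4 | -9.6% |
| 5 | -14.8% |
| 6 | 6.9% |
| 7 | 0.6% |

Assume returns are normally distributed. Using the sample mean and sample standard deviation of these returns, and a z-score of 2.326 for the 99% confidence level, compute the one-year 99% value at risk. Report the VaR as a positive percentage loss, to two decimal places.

μ = (-2.9 − 13 + 7.9 − 9.6 − 14.8 + 6.9 + 0.6) / 7 = -24.90 / 7 = -3.5571%
Σ(r − μ)² = (-2.9 − (-3.5571))² + (-13 − (-3.5571))² + … = 510.4171
sample σ = √(510.4171 / 6) = √85.0695 = 9.2233%
VaR = −(μ − z·σ) = −(-3.5571 − 2.326 × 9.2233) = −(-25.0105) = 25.0105%

25.01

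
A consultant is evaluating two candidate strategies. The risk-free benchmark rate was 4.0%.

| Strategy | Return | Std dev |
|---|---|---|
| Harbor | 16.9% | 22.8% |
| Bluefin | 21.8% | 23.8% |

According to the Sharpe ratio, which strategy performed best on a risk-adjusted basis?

Harbor: Sharpe ratio = (16.9% − 4.0%) / 22.8% = 0.566
Bluefin: Sharpe ratio = (21.8% − 4.0%) / 23.8% = 0.748
Highest: Bluefin (0.748).

Bluefin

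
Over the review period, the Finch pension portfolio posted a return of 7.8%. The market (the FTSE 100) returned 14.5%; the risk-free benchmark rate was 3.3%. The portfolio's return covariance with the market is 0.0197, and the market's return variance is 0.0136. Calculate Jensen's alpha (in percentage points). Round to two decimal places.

-11.72

β = Cov / Var = 0.0197 / 0.0136 = 1.4485
E[R] = Rf + β(Rm − Rf) = 3.3% + 1.4485 × (14.5% − 3.3%) = 19.5232%
α = Rp − E[R] = 7.8% − 19.5232% = -11.7232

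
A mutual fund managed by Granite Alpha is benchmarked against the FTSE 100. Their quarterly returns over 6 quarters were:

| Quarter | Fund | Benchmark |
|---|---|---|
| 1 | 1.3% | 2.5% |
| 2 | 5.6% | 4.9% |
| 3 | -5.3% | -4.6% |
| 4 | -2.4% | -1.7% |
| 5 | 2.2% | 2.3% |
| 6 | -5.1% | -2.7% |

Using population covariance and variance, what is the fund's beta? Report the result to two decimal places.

r̄p = -0.6167%,  r̄m = 0.1167%
Cov = Σ(rp − r̄p)(rm − r̄m) / 6 = 13.0686
Var(rm) = Σ(rm − r̄m)² / 6 = 11.1347
β = Cov / Var = 13.0686 / 11.1347 = 1.1737

1.17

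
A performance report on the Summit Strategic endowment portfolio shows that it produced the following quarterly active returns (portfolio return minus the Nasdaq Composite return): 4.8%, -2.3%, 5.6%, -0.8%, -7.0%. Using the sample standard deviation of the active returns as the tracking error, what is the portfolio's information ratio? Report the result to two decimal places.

μ = (4.8 − 2.3 + 5.6 − 0.8 − 7) / 5 = 0.30 / 5 = 0.0600%
Sample σ = √[Σ(r − μ)² / 4] = √[109.3120 / 4] = √27.3280 = 5.2276%
IR = μ / tracking error = 0.0600 / 5.2276 = 0.0115

0.01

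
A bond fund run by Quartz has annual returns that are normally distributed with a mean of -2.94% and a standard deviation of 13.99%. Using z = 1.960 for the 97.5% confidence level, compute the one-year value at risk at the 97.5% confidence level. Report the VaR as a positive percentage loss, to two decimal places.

VaR (as % loss) = −(μ − z·σ) = −(-2.94% − 1.960 × 13.99%) = −(-30.3604%) = 30.3604%

30.36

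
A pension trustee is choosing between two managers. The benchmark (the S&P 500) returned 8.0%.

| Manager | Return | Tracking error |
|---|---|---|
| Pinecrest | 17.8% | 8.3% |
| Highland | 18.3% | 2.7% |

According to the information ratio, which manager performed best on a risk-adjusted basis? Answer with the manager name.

Highland

Pinecrest: IR = (17.8% − 8.0%) / 8.3% = 1.181
Highland: IR = (18.3% − 8.0%) / 2.7% = 3.815
Highest: Highland (3.815).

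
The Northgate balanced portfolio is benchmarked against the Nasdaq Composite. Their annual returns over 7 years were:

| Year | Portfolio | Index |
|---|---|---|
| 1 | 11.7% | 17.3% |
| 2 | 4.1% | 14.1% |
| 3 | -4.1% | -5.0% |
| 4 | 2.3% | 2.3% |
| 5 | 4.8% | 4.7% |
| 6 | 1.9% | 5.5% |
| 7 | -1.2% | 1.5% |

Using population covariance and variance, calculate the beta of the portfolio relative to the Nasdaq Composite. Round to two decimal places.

r̄p = 2.7857%,  r̄m = 5.7714%
Cov = Σ(rp − r̄p)(rm − r̄m) / 7 = 29.2396
Var(rm) = Σ(rm − r̄m)² / 7 = 49.9735
β = Cov / Var = 29.2396 / 49.9735 = 0.5851

0.59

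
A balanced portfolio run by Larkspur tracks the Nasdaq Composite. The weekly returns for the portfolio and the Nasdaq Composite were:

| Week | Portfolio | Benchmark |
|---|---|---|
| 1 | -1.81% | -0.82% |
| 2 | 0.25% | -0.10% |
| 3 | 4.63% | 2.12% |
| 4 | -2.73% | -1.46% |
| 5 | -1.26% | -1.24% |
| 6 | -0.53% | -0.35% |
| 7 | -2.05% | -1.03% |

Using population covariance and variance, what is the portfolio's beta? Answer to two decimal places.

r̄p = -0.5000%,  r̄m = -0.4114%
Cov = Σ(rp − r̄p)(rm − r̄m) / 7 = 2.5257
Var(rm) = Σ(rm − r̄m)² / 7 = 1.2635
β = Cov / Var = 2.5257 / 1.2635 = 1.9990

2.00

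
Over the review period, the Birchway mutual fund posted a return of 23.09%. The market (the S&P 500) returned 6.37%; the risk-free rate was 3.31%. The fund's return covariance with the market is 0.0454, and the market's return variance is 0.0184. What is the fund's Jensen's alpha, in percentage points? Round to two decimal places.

β = Cov / Var = 0.0454 / 0.0184 = 2.4674
E[R] = Rf + β(Rm − Rf) = 3.31% + 2.4674 × (6.37% − 3.31%) = 10.8602%
α = Rp − E[R] = 23.09% − 10.8602% = 12.2298

12.23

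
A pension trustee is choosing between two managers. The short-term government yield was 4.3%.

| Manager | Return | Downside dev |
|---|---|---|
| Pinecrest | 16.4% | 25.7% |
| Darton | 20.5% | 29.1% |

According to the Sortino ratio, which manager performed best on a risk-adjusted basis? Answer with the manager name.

Darton

Pinecrest: Sortino ratio = (16.4% − 4.3%) / 25.7% = 0.471
Darton: Sortino ratio = (20.5% − 4.3%) / 29.1% = 0.557
Highest: Darton (0.557).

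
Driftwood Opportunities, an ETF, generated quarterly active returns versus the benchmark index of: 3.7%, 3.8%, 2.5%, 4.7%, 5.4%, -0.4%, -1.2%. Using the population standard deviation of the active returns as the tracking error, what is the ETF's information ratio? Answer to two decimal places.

r̄ = (3.7 + 3.8 + 2.5 + 4.7 + 5.4 − 0.4 − 1.2) / 7 = 18.50 / 7 = 2.6429%
Σ(r − r̄)² = (3.7 − 2.6429)² + (3.8 − 2.6429)² + (2.5 − 2.6429)² + … = 38.3371
population σ = √(38.3371 / 7) = √5.4767 = 2.3402%
IR = r̄ / tracking error = 2.6429 / 2.3402 = 1.1293

1.13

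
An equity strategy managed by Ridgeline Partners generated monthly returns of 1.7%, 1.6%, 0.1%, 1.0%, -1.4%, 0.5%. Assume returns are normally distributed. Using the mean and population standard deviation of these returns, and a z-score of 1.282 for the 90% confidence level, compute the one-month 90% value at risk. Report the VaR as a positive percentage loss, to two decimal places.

r̄ = (1.7 + 1.6 + 0.1 + 1 − 1.4 + 0.5) / 6 = 0.5833%
Population σ = √[Σ(r − r̄)² / 6] = √[6.6283 / 6] = √1.1047 = 1.0510%
VaR = −(r̄ − z·σ) = −(0.5833 − 1.282 × 1.0510) = −(-0.7641) = 0.7641%

0.76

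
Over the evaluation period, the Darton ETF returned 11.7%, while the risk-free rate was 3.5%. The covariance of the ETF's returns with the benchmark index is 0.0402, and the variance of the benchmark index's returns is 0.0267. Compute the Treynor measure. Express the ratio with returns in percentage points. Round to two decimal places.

β = Cov / Var = 0.0402 / 0.0267 = 1.5056
Treynor = (Rp − Rf) / β = (11.7% − 3.5%) / 1.5056 = 8.20 / 1.5056 = 5.4463

5.45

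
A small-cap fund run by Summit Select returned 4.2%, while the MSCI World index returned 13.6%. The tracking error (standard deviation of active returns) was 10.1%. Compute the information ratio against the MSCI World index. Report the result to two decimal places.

-0.93

IR = (Rp − Rb) / TE = (4.2% − 13.6%) / 10.1% = -9.40% / 10.1% = -0.9307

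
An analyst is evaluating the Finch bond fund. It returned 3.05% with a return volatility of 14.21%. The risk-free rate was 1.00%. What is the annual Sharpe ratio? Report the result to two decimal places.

0.14

Sharpe = (Rp − Rf) / σp = (3.05% − 1.00%) / 14.21% = 2.05% / 14.21% = 0.1443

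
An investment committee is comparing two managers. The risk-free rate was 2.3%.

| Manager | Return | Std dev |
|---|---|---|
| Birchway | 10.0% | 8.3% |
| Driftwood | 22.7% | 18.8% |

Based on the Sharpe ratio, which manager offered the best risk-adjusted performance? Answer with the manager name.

Birchway: Sharpe ratio = (10.0% − 2.3%) / 8.3% = 0.928
Driftwood: Sharpe ratio = (22.7% − 2.3%) / 18.8% = 1.085
Highest: Driftwood (1.085).

Driftwood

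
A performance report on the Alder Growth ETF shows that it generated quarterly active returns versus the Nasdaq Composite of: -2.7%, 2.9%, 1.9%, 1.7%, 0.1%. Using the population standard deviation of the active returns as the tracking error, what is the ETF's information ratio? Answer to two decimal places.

r̄ = (-2.7 + 2.9 + 1.9 + 1.7 + 0.1) / 5 = 3.90 / 5 = 0.7800%
Σ(r − r̄)² = (-2.7 − 0.7800)² + (2.9 − 0.7800)² + … = 19.1680
σ = √[19.1680 / 5] = 1.9580%
IR = r̄ / tracking error = 0.7800 / 1.9580 = 0.3984

0.40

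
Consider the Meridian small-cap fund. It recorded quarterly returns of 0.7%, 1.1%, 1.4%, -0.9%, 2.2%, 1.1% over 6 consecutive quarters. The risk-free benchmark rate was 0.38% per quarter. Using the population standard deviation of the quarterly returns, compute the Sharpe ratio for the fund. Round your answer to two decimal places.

0.59

Mean return μ = 5.60 / 6 = 0.9333%
Population std dev = √[5.2933 / 6] = 0.9393%
Sharpe = (μ − rf) / σ = (0.9333 − 0.38) / 0.9393 = 0.5533 / 0.9393 = 0.5891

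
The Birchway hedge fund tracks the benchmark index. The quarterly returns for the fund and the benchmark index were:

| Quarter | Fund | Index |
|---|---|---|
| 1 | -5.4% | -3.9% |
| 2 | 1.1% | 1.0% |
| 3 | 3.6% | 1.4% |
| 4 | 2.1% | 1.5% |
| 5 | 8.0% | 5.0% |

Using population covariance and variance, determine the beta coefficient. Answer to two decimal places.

1.51

r̄p = 1.8800%,  r̄m = 1.0000%
Cov = Σ(rp − r̄p)(rm − r̄m) / 5 = 12.1900
Var(rm) = Σ(rm − r̄m)² / 5 = 8.0840
β = Cov / Var = 12.1900 / 8.0840 = 1.5079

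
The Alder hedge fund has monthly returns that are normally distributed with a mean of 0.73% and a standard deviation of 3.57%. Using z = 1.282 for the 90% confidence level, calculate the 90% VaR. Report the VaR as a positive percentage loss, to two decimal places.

VaR (as % loss) = −(μ − z·σ) = −(0.73% − 1.282 × 3.57%) = −(-3.84674%) = 3.84674%

3.85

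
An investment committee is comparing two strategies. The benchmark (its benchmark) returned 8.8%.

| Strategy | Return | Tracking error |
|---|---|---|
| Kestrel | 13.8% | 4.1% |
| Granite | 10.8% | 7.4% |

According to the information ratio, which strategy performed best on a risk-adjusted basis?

Kestrel

Kestrel: IR = (13.8% − 8.8%) / 4.1% = 1.220
Granite: IR = (10.8% − 8.8%) / 7.4% = 0.270
Highest: Kestrel (1.220).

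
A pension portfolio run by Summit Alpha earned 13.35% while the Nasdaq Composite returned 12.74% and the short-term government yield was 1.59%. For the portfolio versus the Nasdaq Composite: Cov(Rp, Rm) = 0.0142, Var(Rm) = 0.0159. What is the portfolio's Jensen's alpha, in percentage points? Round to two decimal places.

β = Cov / Var = 0.0142 / 0.0159 = 0.8931
E[R] = Rf + β(Rm − Rf) = 1.59% + 0.8931 × (12.74% − 1.59%) = 11.5481%
α = Rp − E[R] = 13.35% − 11.5481% = 1.8019

1.80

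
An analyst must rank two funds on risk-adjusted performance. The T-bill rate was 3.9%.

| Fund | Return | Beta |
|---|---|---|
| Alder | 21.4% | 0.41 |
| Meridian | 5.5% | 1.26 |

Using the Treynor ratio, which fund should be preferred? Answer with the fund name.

Alder: Treynor = (21.4% − 3.9%) / 0.41 = 42.683
Meridian: Treynor = (5.5% − 3.9%) / 1.26 = 1.270
Highest: Alder (42.683).

Alder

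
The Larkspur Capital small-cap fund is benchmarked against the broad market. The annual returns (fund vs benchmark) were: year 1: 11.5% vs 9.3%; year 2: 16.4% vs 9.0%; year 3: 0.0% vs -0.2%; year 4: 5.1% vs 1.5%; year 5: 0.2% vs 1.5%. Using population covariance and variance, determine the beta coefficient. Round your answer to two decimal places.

1.47

r̄p = 6.6400%,  r̄m = 4.2200%
Cov = Σ(rp − r̄p)(rm − r̄m) / 5 = 24.4792
Var(rm) = Σ(rm − r̄m)² / 5 = 16.5976
β = Cov / Var = 24.4792 / 16.5976 = 1.4749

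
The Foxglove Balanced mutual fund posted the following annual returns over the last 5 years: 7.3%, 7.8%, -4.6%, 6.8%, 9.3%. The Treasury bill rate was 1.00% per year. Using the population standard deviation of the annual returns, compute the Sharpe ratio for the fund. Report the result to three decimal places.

μ = (7.3 + 7.8 − 4.6 + 6.8 + 9.3) / 5 = 26.60 / 5 = 5.3200%
Σ(r − μ)² = (7.3 − 5.3200)² + (7.8 − 5.3200)² + … = 126.5080
σ = √[126.5080 / 5] = 5.0301%
Sharpe = (μ − rf) / σ = (5.3200 − 1) / 5.0301 = 4.3200 / 5.0301 = 0.8588

0.859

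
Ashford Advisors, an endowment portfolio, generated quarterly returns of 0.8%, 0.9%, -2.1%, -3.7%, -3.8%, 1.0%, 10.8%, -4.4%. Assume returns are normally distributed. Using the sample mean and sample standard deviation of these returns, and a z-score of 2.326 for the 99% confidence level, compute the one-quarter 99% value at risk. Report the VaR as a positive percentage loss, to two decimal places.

Mean return μ = -0.50 / 8 = -0.0625%
Σ(r − μ)² = (0.8 − (-0.0625))² + (0.9 − (-0.0625))² + (-2.1 − (-0.0625))² + … = 170.9588
sample σ = √(170.9588 / 7) = √24.4227 = 4.9419%
VaR = −(μ − z·σ) = −(-0.0625 − 2.326 × 4.9419) = −(-11.5574) = 11.5574%

11.56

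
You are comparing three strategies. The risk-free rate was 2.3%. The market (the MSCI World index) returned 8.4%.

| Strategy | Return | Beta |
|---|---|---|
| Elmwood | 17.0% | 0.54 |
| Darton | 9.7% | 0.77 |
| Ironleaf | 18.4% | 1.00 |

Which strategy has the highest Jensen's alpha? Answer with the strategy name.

Elmwood

Elmwood: α = 17.0% − [2.3% + 0.54 × (8.4% − 2.3%)] = 11.406
Darton: α = 9.7% − [2.3% + 0.77 × (8.4% − 2.3%)] = 2.703
Ironleaf: α = 18.4% − [2.3% + 1.00 × (8.4% − 2.3%)] = 10.000
Highest: Elmwood (11.406).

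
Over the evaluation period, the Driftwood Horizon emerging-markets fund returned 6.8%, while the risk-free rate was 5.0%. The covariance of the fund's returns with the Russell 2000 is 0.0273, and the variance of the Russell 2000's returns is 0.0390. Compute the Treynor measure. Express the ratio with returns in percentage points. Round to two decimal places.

2.57

β = Cov / Var = 0.0273 / 0.0390 = 0.7000
Treynor = (Rp − Rf) / β = (6.8% − 5.0%) / 0.7000 = 1.80 / 0.7000 = 2.5714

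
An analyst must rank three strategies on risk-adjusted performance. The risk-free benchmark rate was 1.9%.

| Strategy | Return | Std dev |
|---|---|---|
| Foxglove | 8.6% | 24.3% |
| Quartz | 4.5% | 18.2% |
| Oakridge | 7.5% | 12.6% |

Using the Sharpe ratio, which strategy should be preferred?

Foxglove: Sharpe ratio = (8.6% − 1.9%) / 24.3% = 0.276
Quartz: Sharpe ratio = (4.5% − 1.9%) / 18.2% = 0.143
Oakridge: Sharpe ratio = (7.5% − 1.9%) / 12.6% = 0.444
Highest: Oakridge (0.444).

Oakridge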